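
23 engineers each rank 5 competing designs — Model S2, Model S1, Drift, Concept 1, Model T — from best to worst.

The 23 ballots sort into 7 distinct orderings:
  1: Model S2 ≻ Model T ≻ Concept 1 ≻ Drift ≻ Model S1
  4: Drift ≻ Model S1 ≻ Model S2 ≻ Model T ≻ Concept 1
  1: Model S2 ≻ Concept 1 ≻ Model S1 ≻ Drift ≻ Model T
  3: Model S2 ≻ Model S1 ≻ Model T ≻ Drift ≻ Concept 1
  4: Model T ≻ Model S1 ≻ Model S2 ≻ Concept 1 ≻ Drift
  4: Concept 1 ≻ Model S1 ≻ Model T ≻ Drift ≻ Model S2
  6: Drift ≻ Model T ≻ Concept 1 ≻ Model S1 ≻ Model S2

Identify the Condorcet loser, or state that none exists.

Pairwise majorities:
Model S2 vs Model S1: 5 to 18, Model S1.
Model S2 vs Drift: Model S2 is ranked higher on 1+1+3+4 = 9 ballots, Drift on 14. Drift wins 14–9.
Model S2–Concept 1: Model S2 13–10.
Model S2 vs Model T: Model T wins 14–9.
Model S1–Drift: Model S1 12–11.
Model S1 vs Concept 1: Model S1 preferred on 4+3+4 = 11 ballots; Concept 1 wins 12–11.
Model S1 vs Model T: Model S1 is ranked higher on 4+1+3+4 = 12 ballots, Model T on 11. Model S1 wins 12–11.
Drift vs Concept 1: Drift is ranked higher on 4+3+6 = 13 ballots, Concept 1 on 10. Drift wins 13–10.
Drift vs Model T: Model T, 12–11.
Concept 1 vs Model T: 1+4 = 5 for Concept 1, 18 for Model T — Model T by 18–5.
No design is winless: Model S2 beats Concept 1; Model S1 beats Model S2; Drift beats Model S2; Concept 1 beats Model S1; Model T beats Model S2. There is no Condorcet loser.

none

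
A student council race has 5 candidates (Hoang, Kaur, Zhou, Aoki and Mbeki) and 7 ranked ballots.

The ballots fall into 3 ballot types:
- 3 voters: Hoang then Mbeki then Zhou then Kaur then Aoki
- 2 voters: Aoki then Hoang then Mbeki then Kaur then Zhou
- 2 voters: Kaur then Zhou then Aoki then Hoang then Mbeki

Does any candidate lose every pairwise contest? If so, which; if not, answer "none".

Pairwise majorities:
Hoang vs Kaur: Hoang wins 5–2.
Hoang vs Zhou: Hoang wins 5–2.
Hoang vs Aoki: 3 to 4, Aoki.
Hoang–Mbeki: Hoang 7–0.
Kaur vs Zhou: Kaur wins 4–3.
Kaur vs Aoki: 5 to 2, Kaur.
Kaur vs Mbeki: Kaur is ranked higher on 2 ballots, Mbeki on 5. Mbeki wins 5–2.
Zhou vs Aoki: Zhou wins 5–2.
Zhou vs Mbeki: Zhou is ranked higher on 2 ballots, Mbeki on 5. Mbeki wins 5–2.
Aoki vs Mbeki: Aoki preferred on 2+2 = 4 ballots; Aoki wins 4–3.
Every candidate wins at least one matchup (Hoang beats Kaur; Kaur beats Zhou; Zhou beats Aoki; Aoki beats Hoang; Mbeki beats Kaur), so there is no Condorcet loser.

none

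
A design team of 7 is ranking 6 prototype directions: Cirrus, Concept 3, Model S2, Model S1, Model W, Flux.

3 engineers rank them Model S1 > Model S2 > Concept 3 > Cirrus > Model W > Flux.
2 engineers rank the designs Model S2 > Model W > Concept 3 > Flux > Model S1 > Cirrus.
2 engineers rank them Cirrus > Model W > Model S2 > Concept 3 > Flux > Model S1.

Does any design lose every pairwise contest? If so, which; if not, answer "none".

none

Head-to-head results (7 engineers):
Cirrus vs Concept 3: 2 for Cirrus, 5 for Concept 3 — Concept 3 by 5–2.
Cirrus vs Model S2: Cirrus preferred on 2 ballots; Model S2 wins 5–2.
Cirrus–Model S1: Model S1 5–2.
Cirrus–Model W: Cirrus 5–2.
Cirrus vs Flux: 3+2 = 5 for Cirrus, 2 for Flux — Cirrus by 5–2.
Concept 3–Model S2: Model S2 7–0.
Concept 3 vs Model S1: Concept 3 preferred on 2+2 = 4 ballots; Concept 3 wins 4–3.
Concept 3 vs Model W: Concept 3 is ranked higher on 3 ballots, Model W on 4. Model W wins 4–3.
Concept 3 vs Flux: Concept 3 wins 7–0.
Model S2 vs Model S1: Model S2 wins 4–3.
Model S2 vs Model W: 5 to 2, Model S2.
Model S2 vs Flux: Model S2 is ranked higher on 3+2+2 = 7 ballots, Flux on 0. Model S2 wins 7–0.
Model S1 vs Model W: 3 for Model S1, 4 for Model W — Model W by 4–3.
Model S1 vs Flux: Model S1 preferred on 3 ballots; Flux wins 4–3.
Model W–Flux: Model W 7–0.
Every design wins at least one matchup (Cirrus beats Model W; Concept 3 beats Cirrus; Model S2 beats Cirrus; Model S1 beats Cirrus; Model W beats Concept 3; Flux beats Model S1), so there is no Condorcet loser.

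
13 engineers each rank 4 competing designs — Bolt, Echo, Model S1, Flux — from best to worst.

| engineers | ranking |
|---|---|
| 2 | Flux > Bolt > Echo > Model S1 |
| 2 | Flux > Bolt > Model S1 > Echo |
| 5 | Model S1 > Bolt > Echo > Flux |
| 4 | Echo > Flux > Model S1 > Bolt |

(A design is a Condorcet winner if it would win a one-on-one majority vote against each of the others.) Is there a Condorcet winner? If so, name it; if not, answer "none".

none

Check each pair by majority over 13 ballots:
Bolt vs Echo: 2+2+5 = 9 for Bolt, 4 for Echo — Bolt by 9–4.
Bolt vs Model S1: 4 to 9, Model S1.
Bolt vs Flux: 5 to 8, Flux.
Echo vs Model S1: 2+4 = 6 for Echo, 7 for Model S1 — Model S1 by 7–6.
Echo vs Flux: 9 to 4, Echo.
Model S1 vs Flux: Model S1 is ranked higher on 5 ballots, Flux on 8. Flux wins 8–5.
Each design drops at least one matchup (Bolt loses to Model S1; Echo loses to Bolt; Model S1 loses to Flux; Flux loses to Echo); the cycle Bolt → Echo → Flux → Bolt rules out a Condorcet winner.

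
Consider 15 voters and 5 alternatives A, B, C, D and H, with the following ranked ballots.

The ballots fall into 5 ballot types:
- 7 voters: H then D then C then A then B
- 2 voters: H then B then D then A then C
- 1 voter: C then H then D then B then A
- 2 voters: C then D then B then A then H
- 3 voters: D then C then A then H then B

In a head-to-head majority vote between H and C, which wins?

Ballots ranking H above C: 7 + 2 = 9.
Ballots ranking C above H: 15 − 9 = 6.
H wins the head-to-head 9–6.

H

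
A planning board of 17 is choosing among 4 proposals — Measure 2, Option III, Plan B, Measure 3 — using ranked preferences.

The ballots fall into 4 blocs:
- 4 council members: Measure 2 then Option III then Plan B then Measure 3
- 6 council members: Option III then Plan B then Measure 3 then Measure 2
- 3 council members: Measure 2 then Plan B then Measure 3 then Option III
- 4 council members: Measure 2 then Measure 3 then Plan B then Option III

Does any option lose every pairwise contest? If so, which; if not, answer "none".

Head-to-head results (17 council members):
Measure 2–Option III: Measure 2 11–6.
Measure 2 vs Plan B: Measure 2 is ranked higher on 4+3+4 = 11 ballots, Plan B on 6. Measure 2 wins 11–6.
Measure 2 vs Measure 3: Measure 2 wins 11–6.
Option III vs Plan B: 4+6 = 10 for Option III, 7 for Plan B — Option III by 10–7.
Option III vs Measure 3: 4+6 = 10 for Option III, 7 for Measure 3 — Option III by 10–7.
Plan B–Measure 3: Plan B 13–4.
Only Measure 3 has no wins; Measure 3 is the Condorcet loser.

Measure 3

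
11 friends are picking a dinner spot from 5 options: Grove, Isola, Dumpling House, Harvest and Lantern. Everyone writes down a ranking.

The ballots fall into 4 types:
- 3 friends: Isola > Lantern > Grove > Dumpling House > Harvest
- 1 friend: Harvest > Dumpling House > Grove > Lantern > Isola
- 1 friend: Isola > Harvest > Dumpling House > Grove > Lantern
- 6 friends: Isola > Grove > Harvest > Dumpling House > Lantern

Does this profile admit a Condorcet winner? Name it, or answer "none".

Isola

Head-to-head results (11 friends):
Grove vs Isola: Grove is ranked higher on 1 ballot, Isola on 10. Isola wins 10–1.
Grove vs Dumpling House: Grove preferred on 3+6 = 9 ballots; Grove wins 9–2.
Grove vs Harvest: Grove preferred on 3+6 = 9 ballots; Grove wins 9–2.
Grove vs Lantern: Grove is ranked higher on 1+1+6 = 8 ballots, Lantern on 3. Grove wins 8–3.
Isola vs Dumpling House: Isola preferred on 3+1+6 = 10 ballots; Isola wins 10–1.
Isola vs Harvest: 10 to 1, Isola.
Isola vs Lantern: 10 to 1, Isola.
Dumpling House vs Harvest: Dumpling House preferred on 3 ballots; Harvest wins 8–3.
Dumpling House vs Lantern: Dumpling House is ranked higher on 1+1+6 = 8 ballots, Lantern on 3. Dumpling House wins 8–3.
Harvest vs Lantern: Harvest preferred on 1+1+6 = 8 ballots; Harvest wins 8–3.
Only Isola has no losses; Isola is the Condorcet winner.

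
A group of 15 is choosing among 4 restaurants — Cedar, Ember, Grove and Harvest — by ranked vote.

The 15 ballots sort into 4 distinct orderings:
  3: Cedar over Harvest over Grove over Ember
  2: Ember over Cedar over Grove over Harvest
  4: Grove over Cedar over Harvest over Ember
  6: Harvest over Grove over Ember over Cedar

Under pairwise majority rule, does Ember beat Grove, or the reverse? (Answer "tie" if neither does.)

Ballots ranking Ember above Grove: 2.
Ballots ranking Grove above Ember: 15 − 2 = 13.
Grove wins the head-to-head 13–2.

Grove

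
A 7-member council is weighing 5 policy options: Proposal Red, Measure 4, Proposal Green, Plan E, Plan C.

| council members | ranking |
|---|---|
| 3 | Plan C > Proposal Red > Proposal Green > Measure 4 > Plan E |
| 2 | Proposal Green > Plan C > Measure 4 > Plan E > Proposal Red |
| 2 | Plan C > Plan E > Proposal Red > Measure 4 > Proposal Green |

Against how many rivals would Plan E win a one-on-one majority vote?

1

Plan E against each rival (7 council members):
Plan E vs Proposal Red: Plan E preferred on 2+2 = 4 ballots; Plan E wins 4–3.
Plan E vs Measure 4: Plan E preferred on 2 ballots; Measure 4 wins 5–2.
Plan E vs Proposal Green: Proposal Green, 5–2.
Plan E vs Plan C: Plan E preferred on 0 ballots; Plan C wins 7–0.
Plan E beats Proposal Red; loses to Measure 4, Proposal Green, Plan C — 1 pairwise win.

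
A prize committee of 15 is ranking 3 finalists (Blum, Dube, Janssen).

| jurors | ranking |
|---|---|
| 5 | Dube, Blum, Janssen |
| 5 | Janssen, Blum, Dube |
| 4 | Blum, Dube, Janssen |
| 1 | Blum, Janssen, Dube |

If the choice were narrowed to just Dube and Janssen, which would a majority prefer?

Ballots ranking Dube above Janssen: 5 + 4 = 9.
Ballots ranking Janssen above Dube: 15 − 9 = 6.
Dube wins the head-to-head 9–6.

Dube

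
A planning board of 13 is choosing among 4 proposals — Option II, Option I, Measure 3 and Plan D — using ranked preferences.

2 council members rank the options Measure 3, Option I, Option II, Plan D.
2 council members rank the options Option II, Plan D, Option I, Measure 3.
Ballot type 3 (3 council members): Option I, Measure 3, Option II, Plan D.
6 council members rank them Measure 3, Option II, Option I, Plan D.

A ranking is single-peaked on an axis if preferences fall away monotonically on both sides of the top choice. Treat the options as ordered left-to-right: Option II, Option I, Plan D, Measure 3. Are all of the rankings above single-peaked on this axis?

Axis positions: Option II=1, Option I=2, Plan D=3, Measure 3=4.
Ballot type 1: ranking walks positions 4-2-1-3; Option I is ranked above Plan D even though Plan D lies between Option I and the peak Measure 3 on the axis — preferences dip and rise again. Not single-peaked.
Ballot type 2: ranking walks positions 1-3-2-4; Plan D is ranked above Option I even though Option I lies between Plan D and the peak Option II on the axis — preferences dip and rise again. Not single-peaked.
Ballot type 3: ranking walks positions 2-4-1-3; Measure 3 is ranked above Plan D even though Plan D lies between Measure 3 and the peak Option I on the axis — preferences dip and rise again. Not single-peaked.
Ballot type 4: ranking walks positions 4-1-2-3; Option II is ranked above Plan D even though Plan D lies between Option II and the peak Measure 3 on the axis — preferences dip and rise again. Not single-peaked.
Ballot type 1 violates single-peakedness, so the profile is not single-peaked on this axis.

no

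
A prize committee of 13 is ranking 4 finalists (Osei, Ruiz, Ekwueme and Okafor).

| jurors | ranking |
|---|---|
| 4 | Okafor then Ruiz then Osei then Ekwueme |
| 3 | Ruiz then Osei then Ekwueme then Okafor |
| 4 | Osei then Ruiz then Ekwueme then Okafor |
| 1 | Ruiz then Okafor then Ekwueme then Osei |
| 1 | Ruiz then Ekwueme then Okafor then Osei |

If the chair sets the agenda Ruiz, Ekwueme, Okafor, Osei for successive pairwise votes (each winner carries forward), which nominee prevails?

Ruiz

Round 1: Ruiz vs Ekwueme — 13–0, Ruiz advances.
Round 2: Ruiz vs Okafor — 9–4, Ruiz advances.
Round 3: Ruiz vs Osei — 9–4, Ruiz advances.
The agenda winner is Ruiz.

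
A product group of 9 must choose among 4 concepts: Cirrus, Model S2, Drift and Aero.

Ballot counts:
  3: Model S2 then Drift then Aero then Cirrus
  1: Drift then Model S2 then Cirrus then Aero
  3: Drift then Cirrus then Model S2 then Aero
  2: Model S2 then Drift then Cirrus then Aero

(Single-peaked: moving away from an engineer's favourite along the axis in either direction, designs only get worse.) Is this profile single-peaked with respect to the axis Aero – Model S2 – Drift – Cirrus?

yes

Axis positions: Aero=1, Model S2=2, Drift=3, Cirrus=4.
Type 1 (peak Model S2 at position 2): ranking walks positions 2-3-1-4, expanding outward from the peak — single-peaked.
Type 2 (peak Drift at position 3): ranking walks positions 3-2-4-1, expanding outward from the peak — single-peaked.
Type 3 (peak Drift at position 3): ranking walks positions 3-4-2-1, expanding outward from the peak — single-peaked.
Type 4 (peak Model S2 at position 2): ranking walks positions 2-3-4-1, expanding outward from the peak — single-peaked.
Every ranking is single-peaked on this axis.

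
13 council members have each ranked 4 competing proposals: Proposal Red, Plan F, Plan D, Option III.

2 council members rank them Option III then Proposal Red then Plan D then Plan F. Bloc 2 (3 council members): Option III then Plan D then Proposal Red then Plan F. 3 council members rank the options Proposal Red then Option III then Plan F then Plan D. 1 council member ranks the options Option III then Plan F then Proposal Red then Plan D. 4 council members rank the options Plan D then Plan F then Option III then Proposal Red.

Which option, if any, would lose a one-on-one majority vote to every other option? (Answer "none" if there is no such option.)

Pairwise majorities:
Proposal Red vs Plan F: Proposal Red preferred on 2+3+3 = 8 ballots; Proposal Red wins 8–5.
Proposal Red vs Plan D: Proposal Red is ranked higher on 2+3+1 = 6 ballots, Plan D on 7. Plan D wins 7–6.
Proposal Red vs Option III: Option III wins 10–3.
Plan F vs Plan D: Plan F is ranked higher on 3+1 = 4 ballots, Plan D on 9. Plan D wins 9–4.
Plan F–Option III: Option III 9–4.
Plan D vs Option III: Option III wins 9–4.
Plan F loses to every other option — it is the Condorcet loser.

Plan F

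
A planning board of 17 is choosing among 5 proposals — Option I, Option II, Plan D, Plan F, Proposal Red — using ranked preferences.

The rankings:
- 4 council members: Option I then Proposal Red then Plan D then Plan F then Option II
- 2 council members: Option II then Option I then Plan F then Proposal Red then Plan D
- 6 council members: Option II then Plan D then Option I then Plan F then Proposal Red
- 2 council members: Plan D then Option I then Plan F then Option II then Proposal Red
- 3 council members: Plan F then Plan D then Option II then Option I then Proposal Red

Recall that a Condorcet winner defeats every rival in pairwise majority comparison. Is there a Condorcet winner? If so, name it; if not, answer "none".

Head-to-head results (17 council members):
Option I vs Option II: Option II wins 11–6.
Option I vs Plan D: Plan D, 11–6.
Option I vs Plan F: Option I, 14–3.
Option I vs Proposal Red: Option I wins 17–0.
Option II vs Plan D: Plan D wins 9–8.
Option II vs Plan F: Plan F, 9–8.
Option II vs Proposal Red: Option II, 13–4.
Plan D–Plan F: Plan D 12–5.
Plan D vs Proposal Red: Plan D wins 11–6.
Plan F vs Proposal Red: Plan F wins 13–4.
Plan D defeats every rival head-to-head and is the Condorcet winner.

Plan D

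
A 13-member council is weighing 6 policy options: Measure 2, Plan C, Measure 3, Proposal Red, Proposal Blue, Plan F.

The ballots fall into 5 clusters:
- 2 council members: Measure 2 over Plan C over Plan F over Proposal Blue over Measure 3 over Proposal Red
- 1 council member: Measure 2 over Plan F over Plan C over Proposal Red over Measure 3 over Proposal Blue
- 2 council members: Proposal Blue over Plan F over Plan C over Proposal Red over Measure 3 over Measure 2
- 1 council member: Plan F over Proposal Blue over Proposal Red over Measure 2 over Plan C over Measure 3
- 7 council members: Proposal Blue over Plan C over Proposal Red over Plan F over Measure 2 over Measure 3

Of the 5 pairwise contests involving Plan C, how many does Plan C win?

Plan C against each rival (13 council members):
Plan C vs Measure 2: Plan C preferred on 2+7 = 9 ballots; Plan C wins 9–4.
Plan C vs Measure 3: 13 to 0, Plan C.
Plan C vs Proposal Red: 12 to 1, Plan C.
Plan C vs Proposal Blue: 2+1 = 3 for Plan C, 10 for Proposal Blue — Proposal Blue by 10–3.
Plan C vs Plan F: Plan C preferred on 2+7 = 9 ballots; Plan C wins 9–4.
Plan C beats Measure 2, Measure 3, Proposal Red, Plan F; loses to Proposal Blue — 4 pairwise wins.

4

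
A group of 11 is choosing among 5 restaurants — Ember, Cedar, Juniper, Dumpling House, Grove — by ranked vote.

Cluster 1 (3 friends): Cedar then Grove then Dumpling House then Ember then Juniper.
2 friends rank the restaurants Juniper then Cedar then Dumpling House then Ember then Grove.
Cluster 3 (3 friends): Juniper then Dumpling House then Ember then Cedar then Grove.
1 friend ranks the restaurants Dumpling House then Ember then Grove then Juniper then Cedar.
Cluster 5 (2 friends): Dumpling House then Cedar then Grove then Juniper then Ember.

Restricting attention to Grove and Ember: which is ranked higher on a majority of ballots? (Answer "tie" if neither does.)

Ember

Ballots ranking Grove above Ember: 3 + 2 = 5.
Ballots ranking Ember above Grove: 11 − 5 = 6.
Ember wins the head-to-head 6–5.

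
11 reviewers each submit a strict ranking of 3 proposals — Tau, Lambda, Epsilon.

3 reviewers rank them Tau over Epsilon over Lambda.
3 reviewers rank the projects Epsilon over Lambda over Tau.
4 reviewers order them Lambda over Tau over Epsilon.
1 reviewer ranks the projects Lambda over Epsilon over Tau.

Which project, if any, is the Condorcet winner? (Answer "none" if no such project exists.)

Check each pair by majority over 11 ballots:
Tau vs Lambda: Tau is ranked higher on 3 ballots, Lambda on 8. Lambda wins 8–3.
Tau vs Epsilon: 7 to 4, Tau.
Lambda vs Epsilon: 4+1 = 5 for Lambda, 6 for Epsilon — Epsilon by 6–5.
Every project loses at least once (Tau loses to Lambda; Lambda loses to Epsilon; Epsilon loses to Tau). The majority relation contains the cycle Tau > Epsilon > Lambda > Tau, so there is no Condorcet winner.

none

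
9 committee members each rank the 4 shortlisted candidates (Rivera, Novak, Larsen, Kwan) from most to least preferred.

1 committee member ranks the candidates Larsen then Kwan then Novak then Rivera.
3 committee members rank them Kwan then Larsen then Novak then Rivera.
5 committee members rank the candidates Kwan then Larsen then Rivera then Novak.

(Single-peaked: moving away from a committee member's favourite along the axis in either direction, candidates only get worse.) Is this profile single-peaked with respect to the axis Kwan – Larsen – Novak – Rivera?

Axis positions: Kwan=1, Larsen=2, Novak=3, Rivera=4.
Bloc 1 (peak Larsen at position 2): ranking walks positions 2-1-3-4, expanding outward from the peak — single-peaked.
Bloc 2 (peak Kwan at position 1): ranking walks positions 1-2-3-4, expanding outward from the peak — single-peaked.
Bloc 3: ranking walks positions 1-2-4-3; Rivera is ranked above Novak even though Novak lies between Rivera and the peak Kwan on the axis — preferences dip and rise again. Not single-peaked.
Bloc 3 violates single-peakedness, so the profile is not single-peaked on this axis.

no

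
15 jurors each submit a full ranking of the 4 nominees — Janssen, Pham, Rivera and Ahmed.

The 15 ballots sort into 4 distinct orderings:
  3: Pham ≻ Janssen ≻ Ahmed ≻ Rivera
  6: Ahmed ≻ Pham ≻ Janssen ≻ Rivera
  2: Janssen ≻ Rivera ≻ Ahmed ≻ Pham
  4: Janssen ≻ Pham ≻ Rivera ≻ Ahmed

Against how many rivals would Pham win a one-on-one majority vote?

2

Pham against each rival (15 jurors):
Pham vs Janssen: Pham is ranked higher on 3+6 = 9 ballots, Janssen on 6. Pham wins 9–6.
Pham vs Rivera: Pham preferred on 3+6+4 = 13 ballots; Pham wins 13–2.
Pham vs Ahmed: Ahmed wins 8–7.
Pham beats Janssen, Rivera; loses to Ahmed — 2 pairwise wins.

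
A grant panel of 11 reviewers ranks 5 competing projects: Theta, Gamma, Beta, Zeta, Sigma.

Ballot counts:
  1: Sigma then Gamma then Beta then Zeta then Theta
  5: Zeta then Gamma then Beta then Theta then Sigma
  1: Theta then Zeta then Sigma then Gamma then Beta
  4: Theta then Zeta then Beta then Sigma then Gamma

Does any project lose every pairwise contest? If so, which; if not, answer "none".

Head-to-head results (11 reviewers):
Theta vs Gamma: Gamma, 6–5.
Theta vs Beta: 1+4 = 5 for Theta, 6 for Beta — Beta by 6–5.
Theta–Zeta: Zeta 6–5.
Theta vs Sigma: Theta is ranked higher on 5+1+4 = 10 ballots, Sigma on 1. Theta wins 10–1.
Gamma vs Beta: Gamma, 7–4.
Gamma vs Zeta: Gamma is ranked higher on 1 ballot, Zeta on 10. Zeta wins 10–1.
Gamma vs Sigma: 5 for Gamma, 6 for Sigma — Sigma by 6–5.
Beta vs Zeta: 1 to 10, Zeta.
Beta vs Sigma: Beta, 9–2.
Zeta vs Sigma: 5+1+4 = 10 for Zeta, 1 for Sigma — Zeta by 10–1.
Every project wins at least one matchup (Theta beats Sigma; Gamma beats Theta; Beta beats Theta; Zeta beats Theta; Sigma beats Gamma), so there is no Condorcet loser.

none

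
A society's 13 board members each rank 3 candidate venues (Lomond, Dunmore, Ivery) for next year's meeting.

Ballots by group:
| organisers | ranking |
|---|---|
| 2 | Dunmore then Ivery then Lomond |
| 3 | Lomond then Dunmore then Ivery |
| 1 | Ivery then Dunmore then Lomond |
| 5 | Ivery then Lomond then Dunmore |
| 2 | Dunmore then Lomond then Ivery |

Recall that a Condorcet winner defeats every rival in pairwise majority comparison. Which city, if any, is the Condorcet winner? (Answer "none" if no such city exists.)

none

Head-to-head results (13 organisers):
Lomond vs Dunmore: Lomond preferred on 3+5 = 8 ballots; Lomond wins 8–5.
Lomond vs Ivery: 5 to 8, Ivery.
Dunmore vs Ivery: Dunmore preferred on 2+3+2 = 7 ballots; Dunmore wins 7–6.
Every city loses at least once (Lomond loses to Ivery; Dunmore loses to Lomond; Ivery loses to Dunmore). The majority relation contains the cycle Lomond → Dunmore → Ivery → Lomond, so there is no Condorcet winner.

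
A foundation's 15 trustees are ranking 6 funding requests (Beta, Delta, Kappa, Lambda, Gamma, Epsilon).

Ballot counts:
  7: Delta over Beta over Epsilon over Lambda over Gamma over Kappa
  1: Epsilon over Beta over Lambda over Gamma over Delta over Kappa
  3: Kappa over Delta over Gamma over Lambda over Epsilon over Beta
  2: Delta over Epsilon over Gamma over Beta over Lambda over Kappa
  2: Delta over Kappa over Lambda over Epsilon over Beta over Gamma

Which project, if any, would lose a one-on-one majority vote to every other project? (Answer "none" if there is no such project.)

Kappa

Pairwise majorities:
Beta vs Delta: Beta is ranked higher on 1 ballot, Delta on 14. Delta wins 14–1.
Beta vs Kappa: Beta, 10–5.
Beta–Lambda: Beta 10–5.
Beta–Gamma: Beta 10–5.
Beta vs Epsilon: Epsilon, 8–7.
Delta vs Kappa: 12 to 3, Delta.
Delta vs Lambda: Delta wins 14–1.
Delta vs Gamma: 7+3+2+2 = 14 for Delta, 1 for Gamma — Delta by 14–1.
Delta vs Epsilon: 7+3+2+2 = 14 for Delta, 1 for Epsilon — Delta by 14–1.
Kappa vs Lambda: Kappa is ranked higher on 3+2 = 5 ballots, Lambda on 10. Lambda wins 10–5.
Kappa vs Gamma: Gamma wins 10–5.
Kappa vs Epsilon: 3+2 = 5 for Kappa, 10 for Epsilon — Epsilon by 10–5.
Lambda vs Gamma: 10 to 5, Lambda.
Lambda vs Epsilon: Lambda preferred on 3+2 = 5 ballots; Epsilon wins 10–5.
Gamma vs Epsilon: Gamma preferred on 3 ballots; Epsilon wins 12–3.
Only Kappa has no wins; Kappa is the Condorcet loser.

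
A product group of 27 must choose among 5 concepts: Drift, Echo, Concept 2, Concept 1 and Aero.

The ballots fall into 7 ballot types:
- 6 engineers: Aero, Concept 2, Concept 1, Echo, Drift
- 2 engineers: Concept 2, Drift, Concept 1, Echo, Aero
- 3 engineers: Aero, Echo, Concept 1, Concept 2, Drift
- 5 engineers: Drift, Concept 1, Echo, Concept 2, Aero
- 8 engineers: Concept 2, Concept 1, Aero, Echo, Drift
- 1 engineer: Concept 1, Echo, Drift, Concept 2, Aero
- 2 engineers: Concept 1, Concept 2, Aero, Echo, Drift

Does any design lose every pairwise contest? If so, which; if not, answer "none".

Drift

Pairwise majorities:
Drift vs Echo: Echo wins 20–7.
Drift vs Concept 2: Concept 2 wins 21–6.
Drift vs Concept 1: Concept 1, 20–7.
Drift vs Aero: Drift preferred on 2+5+1 = 8 ballots; Aero wins 19–8.
Echo vs Concept 2: 9 to 18, Concept 2.
Echo vs Concept 1: Concept 1, 24–3.
Echo vs Aero: 2+5+1 = 8 for Echo, 19 for Aero — Aero by 19–8.
Concept 2 vs Concept 1: Concept 2 is ranked higher on 6+2+8 = 16 ballots, Concept 1 on 11. Concept 2 wins 16–11.
Concept 2 vs Aero: 2+5+8+1+2 = 18 for Concept 2, 9 for Aero — Concept 2 by 18–9.
Concept 1 vs Aero: Concept 1, 18–9.
Only Drift has no wins; Drift is the Condorcet loser.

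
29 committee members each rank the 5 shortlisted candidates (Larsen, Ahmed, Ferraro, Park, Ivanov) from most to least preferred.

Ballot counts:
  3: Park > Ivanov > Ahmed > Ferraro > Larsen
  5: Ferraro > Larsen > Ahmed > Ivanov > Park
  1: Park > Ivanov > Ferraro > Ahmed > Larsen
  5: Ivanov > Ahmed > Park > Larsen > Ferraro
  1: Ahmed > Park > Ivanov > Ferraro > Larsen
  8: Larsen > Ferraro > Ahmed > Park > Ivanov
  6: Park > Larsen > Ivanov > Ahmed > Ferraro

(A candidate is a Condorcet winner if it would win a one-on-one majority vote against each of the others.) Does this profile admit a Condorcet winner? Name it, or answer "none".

none

Pairwise majorities:
Larsen vs Ahmed: 19 to 10, Larsen.
Larsen vs Ferraro: 5+8+6 = 19 for Larsen, 10 for Ferraro — Larsen by 19–10.
Larsen vs Park: Larsen is ranked higher on 5+8 = 13 ballots, Park on 16. Park wins 16–13.
Larsen vs Ivanov: Larsen preferred on 5+8+6 = 19 ballots; Larsen wins 19–10.
Ahmed vs Ferraro: Ahmed preferred on 3+5+1+6 = 15 ballots; Ahmed wins 15–14.
Ahmed vs Park: 5+5+1+8 = 19 for Ahmed, 10 for Park — Ahmed by 19–10.
Ahmed vs Ivanov: Ahmed preferred on 5+1+8 = 14 ballots; Ivanov wins 15–14.
Ferraro vs Park: Ferraro preferred on 5+8 = 13 ballots; Park wins 16–13.
Ferraro vs Ivanov: 5+8 = 13 for Ferraro, 16 for Ivanov — Ivanov by 16–13.
Park vs Ivanov: 19 to 10, Park.
Each candidate drops at least one matchup (Larsen loses to Park; Ahmed loses to Larsen; Ferraro loses to Larsen; Park loses to Ahmed; Ivanov loses to Larsen); the cycle Larsen beats Ahmed beats Park beats Larsen rules out a Condorcet winner.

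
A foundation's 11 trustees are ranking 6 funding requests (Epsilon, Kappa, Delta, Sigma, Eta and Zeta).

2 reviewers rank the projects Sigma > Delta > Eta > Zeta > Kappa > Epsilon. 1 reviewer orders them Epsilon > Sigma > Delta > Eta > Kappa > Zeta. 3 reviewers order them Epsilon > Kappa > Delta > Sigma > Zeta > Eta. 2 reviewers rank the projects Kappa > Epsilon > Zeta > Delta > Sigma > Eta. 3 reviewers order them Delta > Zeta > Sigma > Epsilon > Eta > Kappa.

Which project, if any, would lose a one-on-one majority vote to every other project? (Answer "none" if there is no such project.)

none

Pairwise majorities:
Epsilon vs Kappa: 1+3+3 = 7 for Epsilon, 4 for Kappa — Epsilon by 7–4.
Epsilon–Delta: Epsilon 6–5.
Epsilon vs Sigma: Epsilon, 6–5.
Epsilon vs Eta: Epsilon, 9–2.
Epsilon–Zeta: Epsilon 6–5.
Kappa vs Delta: 3+2 = 5 for Kappa, 6 for Delta — Delta by 6–5.
Kappa vs Sigma: Sigma, 6–5.
Kappa–Eta: Eta 6–5.
Kappa vs Zeta: Kappa preferred on 1+3+2 = 6 ballots; Kappa wins 6–5.
Delta vs Sigma: Delta wins 8–3.
Delta vs Eta: Delta preferred on 2+1+3+2+3 = 11 ballots; Delta wins 11–0.
Delta vs Zeta: Delta wins 9–2.
Sigma vs Eta: 2+1+3+2+3 = 11 for Sigma, 0 for Eta — Sigma by 11–0.
Sigma–Zeta: Sigma 6–5.
Eta vs Zeta: Zeta wins 8–3.
Each project has at least one pairwise win (Epsilon beats Kappa; Kappa beats Zeta; Delta beats Kappa; Sigma beats Kappa; Eta beats Kappa; Zeta beats Eta) — no Condorcet loser.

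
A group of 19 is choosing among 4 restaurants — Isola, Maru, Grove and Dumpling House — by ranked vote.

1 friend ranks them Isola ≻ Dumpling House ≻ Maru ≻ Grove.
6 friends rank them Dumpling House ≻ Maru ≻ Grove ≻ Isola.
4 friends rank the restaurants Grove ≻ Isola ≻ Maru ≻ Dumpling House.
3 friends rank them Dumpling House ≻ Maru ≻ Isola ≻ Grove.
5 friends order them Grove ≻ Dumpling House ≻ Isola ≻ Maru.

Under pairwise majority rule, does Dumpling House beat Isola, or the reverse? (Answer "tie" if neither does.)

Dumpling House

Ballots ranking Dumpling House above Isola: 6 + 3 + 5 = 14.
Ballots ranking Isola above Dumpling House: 19 − 14 = 5.
Dumpling House wins the head-to-head 14–5.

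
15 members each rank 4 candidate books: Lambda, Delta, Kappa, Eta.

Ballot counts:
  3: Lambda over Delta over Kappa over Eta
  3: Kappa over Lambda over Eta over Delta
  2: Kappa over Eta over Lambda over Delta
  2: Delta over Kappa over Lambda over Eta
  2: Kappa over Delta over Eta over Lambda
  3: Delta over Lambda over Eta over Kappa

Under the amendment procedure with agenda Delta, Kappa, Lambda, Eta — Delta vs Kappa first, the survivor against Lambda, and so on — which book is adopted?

Lambda

Round 1: Delta vs Kappa — 8–7, Delta advances.
Round 2: Delta vs Lambda — 7–8, Lambda advances.
Round 3: Lambda vs Eta — 11–4, Lambda advances.
Lambda survives the agenda.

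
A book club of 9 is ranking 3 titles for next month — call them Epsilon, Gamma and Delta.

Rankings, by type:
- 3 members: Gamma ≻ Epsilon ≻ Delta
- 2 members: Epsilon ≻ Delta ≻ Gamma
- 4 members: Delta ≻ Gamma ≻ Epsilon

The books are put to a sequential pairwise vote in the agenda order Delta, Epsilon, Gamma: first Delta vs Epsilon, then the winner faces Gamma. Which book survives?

Round 1: Delta vs Epsilon — 4–5, Epsilon advances.
Round 2: Epsilon vs Gamma — 2–7, Gamma advances.
The agenda winner is Gamma.

Gamma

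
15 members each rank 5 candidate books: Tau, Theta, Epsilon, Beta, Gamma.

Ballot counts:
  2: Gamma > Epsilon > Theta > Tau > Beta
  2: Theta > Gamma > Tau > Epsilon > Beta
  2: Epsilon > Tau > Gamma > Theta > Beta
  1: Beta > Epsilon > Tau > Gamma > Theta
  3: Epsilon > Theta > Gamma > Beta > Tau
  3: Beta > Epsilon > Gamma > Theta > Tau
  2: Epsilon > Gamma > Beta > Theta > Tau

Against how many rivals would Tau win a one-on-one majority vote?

Tau against each rival (15 members):
Tau–Theta: Theta 12–3.
Tau–Epsilon: Epsilon 13–2.
Tau vs Beta: Tau is ranked higher on 2+2+2 = 6 ballots, Beta on 9. Beta wins 9–6.
Tau vs Gamma: Tau preferred on 2+1 = 3 ballots; Gamma wins 12–3.
Tau beats no one; loses to Theta, Epsilon, Beta, Gamma — 0 pairwise wins.

0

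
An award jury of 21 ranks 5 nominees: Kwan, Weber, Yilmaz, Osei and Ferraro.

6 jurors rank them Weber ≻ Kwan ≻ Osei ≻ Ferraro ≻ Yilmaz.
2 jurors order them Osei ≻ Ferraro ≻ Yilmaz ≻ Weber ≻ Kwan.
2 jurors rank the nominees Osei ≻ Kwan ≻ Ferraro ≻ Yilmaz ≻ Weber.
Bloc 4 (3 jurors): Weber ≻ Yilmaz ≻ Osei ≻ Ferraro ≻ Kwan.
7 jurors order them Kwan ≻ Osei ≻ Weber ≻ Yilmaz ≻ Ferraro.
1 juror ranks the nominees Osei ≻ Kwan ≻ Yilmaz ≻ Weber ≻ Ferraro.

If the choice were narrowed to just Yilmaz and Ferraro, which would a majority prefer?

Ballots ranking Yilmaz above Ferraro: 3 + 7 + 1 = 11.
Ballots ranking Ferraro above Yilmaz: 21 − 11 = 10.
Yilmaz wins the head-to-head 11–10.

Yilmaz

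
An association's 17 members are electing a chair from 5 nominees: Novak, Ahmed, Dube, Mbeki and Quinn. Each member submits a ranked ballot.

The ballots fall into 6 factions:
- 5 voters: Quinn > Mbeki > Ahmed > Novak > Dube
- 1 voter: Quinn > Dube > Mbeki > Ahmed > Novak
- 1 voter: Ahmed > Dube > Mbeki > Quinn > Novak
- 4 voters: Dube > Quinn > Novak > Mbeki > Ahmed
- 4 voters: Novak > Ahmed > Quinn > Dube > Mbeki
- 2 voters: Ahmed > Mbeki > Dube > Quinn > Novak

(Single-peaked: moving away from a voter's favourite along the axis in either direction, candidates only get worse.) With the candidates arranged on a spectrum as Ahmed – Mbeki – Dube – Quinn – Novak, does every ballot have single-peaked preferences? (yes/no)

no

Axis positions: Ahmed=1, Mbeki=2, Dube=3, Quinn=4, Novak=5.
Faction 1: ranking walks positions 4-2-1-5-3; Mbeki is ranked above Dube even though Dube lies between Mbeki and the peak Quinn on the axis — preferences dip and rise again. Not single-peaked.
Faction 2 (peak Quinn at position 4): ranking walks positions 4-3-2-1-5, expanding outward from the peak — single-peaked.
Faction 3: ranking walks positions 1-3-2-4-5; Dube is ranked above Mbeki even though Mbeki lies between Dube and the peak Ahmed on the axis — preferences dip and rise again. Not single-peaked.
Faction 4 (peak Dube at position 3): ranking walks positions 3-4-5-2-1, expanding outward from the peak — single-peaked.
Faction 5: ranking walks positions 5-1-4-3-2; Ahmed is ranked above Quinn even though Quinn lies between Ahmed and the peak Novak on the axis — preferences dip and rise again. Not single-peaked.
Faction 6 (peak Ahmed at position 1): ranking walks positions 1-2-3-4-5, expanding outward from the peak — single-peaked.
Faction 1 violates single-peakedness, so the profile is not single-peaked on this axis.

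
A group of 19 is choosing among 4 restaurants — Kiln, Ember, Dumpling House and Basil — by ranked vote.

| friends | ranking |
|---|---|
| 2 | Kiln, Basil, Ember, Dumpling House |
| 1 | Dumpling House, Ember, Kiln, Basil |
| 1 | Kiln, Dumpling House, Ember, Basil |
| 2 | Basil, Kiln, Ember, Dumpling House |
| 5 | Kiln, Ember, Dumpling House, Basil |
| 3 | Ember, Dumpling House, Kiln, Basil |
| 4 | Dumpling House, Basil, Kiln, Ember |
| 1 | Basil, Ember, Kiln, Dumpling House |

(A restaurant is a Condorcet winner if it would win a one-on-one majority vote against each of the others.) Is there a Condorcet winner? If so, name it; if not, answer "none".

Kiln

Check each pair by majority over 19 ballots:
Kiln vs Ember: 2+1+2+5+4 = 14 for Kiln, 5 for Ember — Kiln by 14–5.
Kiln vs Dumpling House: Kiln preferred on 2+1+2+5+1 = 11 ballots; Kiln wins 11–8.
Kiln vs Basil: 12 to 7, Kiln.
Ember vs Dumpling House: Ember preferred on 2+2+5+3+1 = 13 ballots; Ember wins 13–6.
Ember vs Basil: Ember is ranked higher on 1+1+5+3 = 10 ballots, Basil on 9. Ember wins 10–9.
Dumpling House vs Basil: 1+1+5+3+4 = 14 for Dumpling House, 5 for Basil — Dumpling House by 14–5.
Kiln beats each of Ember, Dumpling House, Basil — Kiln is the Condorcet winner.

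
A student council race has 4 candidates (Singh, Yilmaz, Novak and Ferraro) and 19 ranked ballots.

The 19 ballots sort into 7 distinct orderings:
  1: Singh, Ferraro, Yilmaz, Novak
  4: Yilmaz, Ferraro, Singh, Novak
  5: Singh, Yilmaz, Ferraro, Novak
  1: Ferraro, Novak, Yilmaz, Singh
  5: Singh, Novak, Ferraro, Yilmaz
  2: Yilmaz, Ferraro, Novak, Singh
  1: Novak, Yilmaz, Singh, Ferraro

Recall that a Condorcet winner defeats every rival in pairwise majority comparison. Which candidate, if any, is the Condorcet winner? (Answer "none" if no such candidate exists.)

Head-to-head results (19 voters):
Singh vs Yilmaz: 1+5+5 = 11 for Singh, 8 for Yilmaz — Singh by 11–8.
Singh vs Novak: Singh, 15–4.
Singh vs Ferraro: Singh, 12–7.
Yilmaz vs Novak: Yilmaz is ranked higher on 1+4+5+2 = 12 ballots, Novak on 7. Yilmaz wins 12–7.
Yilmaz vs Ferraro: Yilmaz is ranked higher on 4+5+2+1 = 12 ballots, Ferraro on 7. Yilmaz wins 12–7.
Novak vs Ferraro: Novak is ranked higher on 5+1 = 6 ballots, Ferraro on 13. Ferraro wins 13–6.
Only Singh has no losses; Singh is the Condorcet winner.

Singh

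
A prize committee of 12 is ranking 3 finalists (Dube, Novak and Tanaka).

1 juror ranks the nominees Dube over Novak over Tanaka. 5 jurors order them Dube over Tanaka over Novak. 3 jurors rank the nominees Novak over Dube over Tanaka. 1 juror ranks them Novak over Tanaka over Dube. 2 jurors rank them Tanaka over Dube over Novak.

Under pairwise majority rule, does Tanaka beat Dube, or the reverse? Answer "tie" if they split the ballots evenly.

Dube

Ballots ranking Tanaka above Dube: 1 + 2 = 3.
Ballots ranking Dube above Tanaka: 12 − 3 = 9.
Dube wins the head-to-head 9–3.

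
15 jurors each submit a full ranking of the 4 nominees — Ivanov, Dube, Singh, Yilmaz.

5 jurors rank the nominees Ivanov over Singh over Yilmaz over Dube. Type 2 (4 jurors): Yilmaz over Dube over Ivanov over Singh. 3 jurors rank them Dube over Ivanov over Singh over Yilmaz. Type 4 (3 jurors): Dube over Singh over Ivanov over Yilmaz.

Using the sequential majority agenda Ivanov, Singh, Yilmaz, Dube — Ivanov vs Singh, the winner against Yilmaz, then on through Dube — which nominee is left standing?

Round 1: Ivanov vs Singh — 12–3, Ivanov advances.
Round 2: Ivanov vs Yilmaz — 11–4, Ivanov advances.
Round 3: Ivanov vs Dube — 5–10, Dube advances.
Dube survives the agenda.

Dube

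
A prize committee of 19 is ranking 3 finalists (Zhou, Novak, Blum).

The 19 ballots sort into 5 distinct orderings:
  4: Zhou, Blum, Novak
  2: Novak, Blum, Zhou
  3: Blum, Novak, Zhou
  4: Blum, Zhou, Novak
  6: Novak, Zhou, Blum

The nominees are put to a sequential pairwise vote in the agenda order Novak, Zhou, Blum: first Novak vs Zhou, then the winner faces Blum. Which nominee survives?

Blum

Round 1: Novak vs Zhou — 11–8, Novak advances.
Round 2: Novak vs Blum — 8–11, Blum advances.
Blum survives the agenda.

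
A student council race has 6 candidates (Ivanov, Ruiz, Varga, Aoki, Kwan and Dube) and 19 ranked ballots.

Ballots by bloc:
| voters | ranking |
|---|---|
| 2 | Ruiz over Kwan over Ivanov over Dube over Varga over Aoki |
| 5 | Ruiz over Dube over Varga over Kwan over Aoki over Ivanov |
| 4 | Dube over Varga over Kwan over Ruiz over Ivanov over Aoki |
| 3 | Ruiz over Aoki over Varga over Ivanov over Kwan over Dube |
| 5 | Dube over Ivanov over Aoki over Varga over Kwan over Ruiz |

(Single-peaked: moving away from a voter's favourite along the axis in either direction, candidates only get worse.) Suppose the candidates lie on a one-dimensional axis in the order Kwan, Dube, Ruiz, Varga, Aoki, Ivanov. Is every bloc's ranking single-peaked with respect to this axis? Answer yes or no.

no

Axis positions: Kwan=1, Dube=2, Ruiz=3, Varga=4, Aoki=5, Ivanov=6.
Bloc 1: ranking walks positions 3-1-6-2-4-5; Kwan is ranked above Dube even though Dube lies between Kwan and the peak Ruiz on the axis — preferences dip and rise again. Not single-peaked.
Bloc 2 (peak Ruiz at position 3): ranking walks positions 3-2-4-1-5-6, expanding outward from the peak — single-peaked.
Bloc 3: ranking walks positions 2-4-1-3-6-5; Varga is ranked above Ruiz even though Ruiz lies between Varga and the peak Dube on the axis — preferences dip and rise again. Not single-peaked.
Bloc 4: ranking walks positions 3-5-4-6-1-2; Aoki is ranked above Varga even though Varga lies between Aoki and the peak Ruiz on the axis — preferences dip and rise again. Not single-peaked.
Bloc 5: ranking walks positions 2-6-5-4-1-3; Ivanov is ranked above Ruiz even though Ruiz lies between Ivanov and the peak Dube on the axis — preferences dip and rise again. Not single-peaked.
Bloc 1 violates single-peakedness, so the profile is not single-peaked on this axis.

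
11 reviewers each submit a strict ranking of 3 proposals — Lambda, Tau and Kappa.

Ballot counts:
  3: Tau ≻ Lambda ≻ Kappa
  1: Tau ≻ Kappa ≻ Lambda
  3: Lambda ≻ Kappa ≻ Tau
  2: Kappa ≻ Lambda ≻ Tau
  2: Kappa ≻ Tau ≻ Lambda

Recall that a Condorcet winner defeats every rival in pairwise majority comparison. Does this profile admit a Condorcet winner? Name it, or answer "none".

none

Pairwise majorities:
Lambda vs Tau: 5 to 6, Tau.
Lambda vs Kappa: 3+3 = 6 for Lambda, 5 for Kappa — Lambda by 6–5.
Tau vs Kappa: 4 to 7, Kappa.
No project is unbeaten: Lambda loses to Tau; Tau loses to Kappa; Kappa loses to Lambda. In particular Lambda beats Kappa beats Tau beats Lambda is a majority cycle — no Condorcet winner exists.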